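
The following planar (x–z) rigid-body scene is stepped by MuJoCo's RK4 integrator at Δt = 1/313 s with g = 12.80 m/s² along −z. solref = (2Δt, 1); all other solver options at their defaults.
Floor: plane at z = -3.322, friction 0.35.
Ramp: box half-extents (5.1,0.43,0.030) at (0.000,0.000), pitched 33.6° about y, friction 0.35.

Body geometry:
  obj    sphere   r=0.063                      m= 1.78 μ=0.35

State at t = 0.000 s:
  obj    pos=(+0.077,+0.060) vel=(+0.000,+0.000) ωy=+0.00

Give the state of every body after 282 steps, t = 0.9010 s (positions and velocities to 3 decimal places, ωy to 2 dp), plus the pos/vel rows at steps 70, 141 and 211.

State at t = 0.9010 s:
  obj    pos=(+1.788,-1.076) vel=(+3.797,-2.523) ωy=+72.35

Key-timestep trajectory:
   step    t(s)  obj.x    obj.z    obj.vx   obj.vz 
     70  0.2236   +0.183  -0.010  +0.943  -0.626
    141  0.4505   +0.505  -0.224  +1.899  -1.261
    211  0.6741   +1.035  -0.576  +2.841  -1.888


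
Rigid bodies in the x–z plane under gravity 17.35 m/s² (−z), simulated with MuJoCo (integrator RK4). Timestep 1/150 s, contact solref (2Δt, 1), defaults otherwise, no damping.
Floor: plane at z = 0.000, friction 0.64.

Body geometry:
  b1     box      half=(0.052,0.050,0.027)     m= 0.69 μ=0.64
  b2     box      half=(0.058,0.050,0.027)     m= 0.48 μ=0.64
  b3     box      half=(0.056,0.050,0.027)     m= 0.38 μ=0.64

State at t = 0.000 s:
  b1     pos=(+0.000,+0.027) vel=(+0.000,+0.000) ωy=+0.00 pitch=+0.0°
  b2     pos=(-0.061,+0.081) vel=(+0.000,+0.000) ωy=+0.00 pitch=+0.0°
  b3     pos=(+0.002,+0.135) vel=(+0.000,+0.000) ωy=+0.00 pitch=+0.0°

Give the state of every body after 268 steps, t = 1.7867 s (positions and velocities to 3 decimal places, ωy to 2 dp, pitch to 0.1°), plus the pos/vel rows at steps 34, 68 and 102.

State at t = 1.7867 s:
  b1     pos=(+0.000,+0.027) vel=(+0.000,+0.000) ωy=+0.00 pitch=+0.0°
  b2     pos=(-0.119,+0.058) vel=(+0.000,+0.000) ωy=+0.00 pitch=-90.0°
  b3     pos=(+0.133,+0.027) vel=(+0.000,+0.000) ωy=+0.00 pitch=+180.0°

Key-timestep trajectory:
   step    t(s)  b1.x    b1.z    b1.vx   b1.vz   b2.x    b2.z    b2.vx   b2.vz   b3.x    b3.z    b3.vx   b3.vz 
     34  0.2267   +0.000  +0.027  +0.000  +0.000   -0.066  +0.079  -0.152  -0.083   +0.044  +0.114  +0.390  -0.061
     68  0.4533   +0.000  +0.027  +0.000  +0.000   -0.127  +0.060  -0.170  +0.093   +0.133  +0.026  -0.013  +0.033
    102  0.6800   +0.000  +0.027  +0.000  +0.000   -0.114  +0.060  -0.096  -0.032   +0.133  +0.027  +0.000  +0.000


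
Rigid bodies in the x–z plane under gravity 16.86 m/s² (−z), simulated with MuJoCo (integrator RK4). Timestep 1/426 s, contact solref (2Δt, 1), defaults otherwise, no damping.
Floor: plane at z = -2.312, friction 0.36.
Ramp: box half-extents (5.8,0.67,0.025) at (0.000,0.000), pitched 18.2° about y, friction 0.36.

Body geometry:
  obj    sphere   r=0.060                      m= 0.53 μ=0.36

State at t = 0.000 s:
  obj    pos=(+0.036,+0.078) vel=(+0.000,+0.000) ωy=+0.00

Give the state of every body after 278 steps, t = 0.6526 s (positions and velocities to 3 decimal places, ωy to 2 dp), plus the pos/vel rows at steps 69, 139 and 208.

State at t = 0.6526 s:
  obj    pos=(+0.797,-0.173) vel=(+2.332,-0.767) ωy=+40.91

Key-timestep trajectory:
   step    t(s)  obj.x    obj.z    obj.vx   obj.vz 
     69  0.1620   +0.083  +0.062  +0.579  -0.190
    139  0.3263   +0.226  +0.015  +1.166  -0.383
    208  0.4883   +0.462  -0.062  +1.745  -0.574


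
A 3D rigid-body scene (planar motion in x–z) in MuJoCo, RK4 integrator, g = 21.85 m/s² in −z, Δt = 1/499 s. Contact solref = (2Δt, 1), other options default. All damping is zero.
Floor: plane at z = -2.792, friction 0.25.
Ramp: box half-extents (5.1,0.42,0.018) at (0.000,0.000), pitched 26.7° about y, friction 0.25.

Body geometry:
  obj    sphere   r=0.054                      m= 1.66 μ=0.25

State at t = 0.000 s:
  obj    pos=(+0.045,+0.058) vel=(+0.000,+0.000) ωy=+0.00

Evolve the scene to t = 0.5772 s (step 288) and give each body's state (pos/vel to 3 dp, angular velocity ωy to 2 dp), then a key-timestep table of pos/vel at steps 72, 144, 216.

State at t = 0.5772 s:
  obj    pos=(+1.089,-0.467) vel=(+3.616,-1.819) ωy=+74.94

Key-timestep trajectory:
   step    t(s)  obj.x    obj.z    obj.vx   obj.vz 
     72  0.1443   +0.110  +0.025  +0.904  -0.455
    144  0.2886   +0.306  -0.073  +1.808  -0.909
    216  0.4329   +0.632  -0.237  +2.712  -1.364


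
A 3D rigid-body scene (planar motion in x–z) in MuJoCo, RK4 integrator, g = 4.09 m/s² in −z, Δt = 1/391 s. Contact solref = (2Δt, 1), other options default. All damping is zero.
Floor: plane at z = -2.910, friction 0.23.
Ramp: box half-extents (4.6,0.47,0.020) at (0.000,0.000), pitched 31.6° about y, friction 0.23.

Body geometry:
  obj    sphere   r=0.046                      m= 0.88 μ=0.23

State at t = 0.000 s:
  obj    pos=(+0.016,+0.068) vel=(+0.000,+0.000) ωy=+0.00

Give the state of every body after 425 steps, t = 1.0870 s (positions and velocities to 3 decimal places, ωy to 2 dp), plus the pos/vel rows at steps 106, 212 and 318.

State at t = 1.0870 s:
  obj    pos=(+0.786,-0.406) vel=(+1.417,-0.872) ωy=+36.17

Key-timestep trajectory:
   step    t(s)  obj.x    obj.z    obj.vx   obj.vz 
    106  0.2711   +0.064  +0.038  +0.354  -0.217
    212  0.5422   +0.208  -0.050  +0.707  -0.435
    318  0.8133   +0.447  -0.198  +1.060  -0.652


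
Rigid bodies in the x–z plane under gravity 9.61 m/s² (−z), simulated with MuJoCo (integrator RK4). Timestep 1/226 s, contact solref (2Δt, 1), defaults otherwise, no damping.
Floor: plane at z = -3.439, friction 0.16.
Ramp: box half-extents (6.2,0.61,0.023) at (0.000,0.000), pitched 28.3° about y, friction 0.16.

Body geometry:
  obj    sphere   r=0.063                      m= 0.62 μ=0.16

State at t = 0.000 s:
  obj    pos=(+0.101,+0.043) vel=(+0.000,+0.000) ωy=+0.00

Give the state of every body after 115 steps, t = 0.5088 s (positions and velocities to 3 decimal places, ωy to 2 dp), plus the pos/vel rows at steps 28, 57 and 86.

State at t = 0.5088 s:
  obj    pos=(+0.472,-0.157) vel=(+1.458,-0.785) ωy=+26.27

Key-timestep trajectory:
   step    t(s)  obj.x    obj.z    obj.vx   obj.vz 
     28  0.1239   +0.123  +0.031  +0.355  -0.191
     57  0.2522   +0.192  -0.006  +0.723  -0.389
     86  0.3805   +0.309  -0.069  +1.091  -0.587


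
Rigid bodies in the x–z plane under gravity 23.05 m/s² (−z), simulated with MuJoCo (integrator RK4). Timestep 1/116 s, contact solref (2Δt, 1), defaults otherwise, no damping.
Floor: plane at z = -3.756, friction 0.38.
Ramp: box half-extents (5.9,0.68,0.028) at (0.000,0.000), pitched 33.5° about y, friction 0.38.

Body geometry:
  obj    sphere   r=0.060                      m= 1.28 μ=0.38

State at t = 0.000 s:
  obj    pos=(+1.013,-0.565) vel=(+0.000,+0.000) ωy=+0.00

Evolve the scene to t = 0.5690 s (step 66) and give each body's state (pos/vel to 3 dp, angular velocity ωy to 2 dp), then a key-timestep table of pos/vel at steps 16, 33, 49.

State at t = 0.5690 s:
  obj    pos=(+2.240,-1.377) vel=(+4.311,-2.854) ωy=+86.14

Key-timestep trajectory:
   step    t(s)  obj.x    obj.z    obj.vx   obj.vz 
     16  0.1379   +1.085  -0.613  +1.046  -0.692
     33  0.2845   +1.320  -0.768  +2.156  -1.427
     49  0.4224   +1.689  -1.013  +3.201  -2.119


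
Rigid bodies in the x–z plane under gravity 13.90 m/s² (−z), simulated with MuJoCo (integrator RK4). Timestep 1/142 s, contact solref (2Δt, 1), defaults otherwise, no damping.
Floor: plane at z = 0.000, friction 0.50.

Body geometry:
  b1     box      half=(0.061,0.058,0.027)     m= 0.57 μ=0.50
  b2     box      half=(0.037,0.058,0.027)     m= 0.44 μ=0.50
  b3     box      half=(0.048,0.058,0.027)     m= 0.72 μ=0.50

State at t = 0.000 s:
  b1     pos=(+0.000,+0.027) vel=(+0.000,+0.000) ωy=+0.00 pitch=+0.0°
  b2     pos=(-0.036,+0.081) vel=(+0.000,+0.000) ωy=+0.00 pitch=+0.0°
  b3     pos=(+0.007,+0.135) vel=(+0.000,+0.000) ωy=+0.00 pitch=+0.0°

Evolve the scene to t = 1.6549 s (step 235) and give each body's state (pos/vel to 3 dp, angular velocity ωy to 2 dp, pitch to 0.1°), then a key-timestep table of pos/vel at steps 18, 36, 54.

State at t = 1.6549 s:
  b1     pos=(+0.000,+0.027) vel=(+0.000,+0.000) ωy=+0.00 pitch=+0.0°
  b2     pos=(-0.036,+0.081) vel=(+0.000,+0.000) ωy=+0.00 pitch=+0.0°
  b3     pos=(+0.129,+0.027) vel=(+0.000,+0.000) ωy=+0.00 pitch=+180.0°

Key-timestep trajectory:
   step    t(s)  b1.x    b1.z    b1.vx   b1.vz   b2.x    b2.z    b2.vx   b2.vz   b3.x    b3.z    b3.vx   b3.vz 
     18  0.1268   +0.000  +0.027  -0.001  +0.000   -0.036  +0.081  -0.001  +0.000   +0.019  +0.129  +0.214  -0.162
     36  0.2535   +0.000  +0.027  +0.000  +0.000   -0.036  +0.081  +0.000  +0.000   +0.065  +0.102  +0.467  +0.008
     54  0.3803   +0.000  +0.027  +0.000  +0.000   -0.036  +0.081  +0.000  +0.000   +0.129  +0.024  +0.213  -0.745


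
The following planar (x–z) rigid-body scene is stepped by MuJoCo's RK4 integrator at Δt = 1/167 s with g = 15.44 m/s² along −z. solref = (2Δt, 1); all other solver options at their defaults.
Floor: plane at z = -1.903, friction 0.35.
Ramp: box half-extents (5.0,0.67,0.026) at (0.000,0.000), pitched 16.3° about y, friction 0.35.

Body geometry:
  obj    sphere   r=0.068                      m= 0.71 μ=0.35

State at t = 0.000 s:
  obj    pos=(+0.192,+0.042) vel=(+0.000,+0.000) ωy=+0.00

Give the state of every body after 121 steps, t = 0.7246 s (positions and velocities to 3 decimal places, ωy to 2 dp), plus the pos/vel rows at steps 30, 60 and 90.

State at t = 0.7246 s:
  obj    pos=(+0.972,-0.186) vel=(+2.153,-0.629) ωy=+32.97

Key-timestep trajectory:
   step    t(s)  obj.x    obj.z    obj.vx   obj.vz 
     30  0.1796   +0.240  +0.028  +0.534  -0.156
     60  0.3593   +0.384  -0.014  +1.068  -0.312
     90  0.5389   +0.623  -0.084  +1.601  -0.468


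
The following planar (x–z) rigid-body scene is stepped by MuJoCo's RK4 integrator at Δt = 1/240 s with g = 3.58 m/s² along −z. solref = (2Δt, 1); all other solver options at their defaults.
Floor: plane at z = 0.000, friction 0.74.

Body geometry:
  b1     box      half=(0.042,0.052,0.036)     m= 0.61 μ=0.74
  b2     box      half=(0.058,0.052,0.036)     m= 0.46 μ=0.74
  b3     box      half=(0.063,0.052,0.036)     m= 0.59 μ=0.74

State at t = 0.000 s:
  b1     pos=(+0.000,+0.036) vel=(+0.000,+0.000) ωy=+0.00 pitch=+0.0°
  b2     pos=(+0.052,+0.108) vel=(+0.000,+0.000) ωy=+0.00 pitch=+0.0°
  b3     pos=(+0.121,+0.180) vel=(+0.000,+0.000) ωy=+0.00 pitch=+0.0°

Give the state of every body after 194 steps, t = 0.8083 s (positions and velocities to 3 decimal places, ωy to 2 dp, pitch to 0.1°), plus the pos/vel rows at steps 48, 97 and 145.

State at t = 0.8083 s:
  b1     pos=(+0.000,+0.036) vel=(+0.000,+0.000) ωy=+0.00 pitch=+0.0°
  b2     pos=(+0.107,+0.058) vel=(+0.000,+0.000) ωy=+0.00 pitch=+90.0°
  b3     pos=(+0.254,+0.070) vel=(+0.015,+0.004) ωy=+0.20 pitch=+103.4°

Key-timestep trajectory:
   step    t(s)  b1.x    b1.z    b1.vx   b1.vz   b2.x    b2.z    b2.vx   b2.vz   b3.x    b3.z    b3.vx   b3.vz 
     48  0.2000   +0.000  +0.036  +0.000  +0.000   +0.062  +0.103  +0.101  -0.071   +0.150  +0.151  +0.258  -0.349
     97  0.4042   +0.000  +0.036  +0.000  +0.000   +0.093  +0.064  +0.288  -0.082   +0.196  +0.072  +0.114  +0.012
    145  0.6042   +0.000  +0.036  +0.000  +0.000   +0.106  +0.058  -0.020  +0.023   +0.233  +0.066  +0.241  -0.112


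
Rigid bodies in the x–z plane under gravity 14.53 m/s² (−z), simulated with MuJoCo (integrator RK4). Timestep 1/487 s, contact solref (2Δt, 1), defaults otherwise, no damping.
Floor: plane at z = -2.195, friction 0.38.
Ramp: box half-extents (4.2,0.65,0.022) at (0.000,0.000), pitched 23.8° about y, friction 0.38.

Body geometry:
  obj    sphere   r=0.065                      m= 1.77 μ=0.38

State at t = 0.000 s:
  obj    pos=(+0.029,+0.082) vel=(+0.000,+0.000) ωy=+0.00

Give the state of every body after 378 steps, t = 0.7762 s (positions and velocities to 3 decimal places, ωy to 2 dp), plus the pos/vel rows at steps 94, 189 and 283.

State at t = 0.7762 s:
  obj    pos=(+1.183,-0.427) vel=(+2.974,-1.312) ωy=+50.01

Key-timestep trajectory:
   step    t(s)  obj.x    obj.z    obj.vx   obj.vz 
     94  0.1930   +0.101  +0.051  +0.740  -0.326
    189  0.3881   +0.318  -0.045  +1.487  -0.656
    283  0.5811   +0.676  -0.203  +2.227  -0.982


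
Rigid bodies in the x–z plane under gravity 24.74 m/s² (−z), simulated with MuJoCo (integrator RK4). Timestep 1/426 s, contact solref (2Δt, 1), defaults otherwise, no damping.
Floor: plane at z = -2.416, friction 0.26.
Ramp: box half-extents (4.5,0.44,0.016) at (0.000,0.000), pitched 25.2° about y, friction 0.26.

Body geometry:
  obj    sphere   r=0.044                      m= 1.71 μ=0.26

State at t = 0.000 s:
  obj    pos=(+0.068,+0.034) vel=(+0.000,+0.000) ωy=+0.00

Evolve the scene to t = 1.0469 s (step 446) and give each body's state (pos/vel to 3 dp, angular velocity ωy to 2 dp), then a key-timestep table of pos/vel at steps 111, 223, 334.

State at t = 1.0469 s:
  obj    pos=(+3.799,-1.722) vel=(+7.128,-3.354) ωy=+179.02

Key-timestep trajectory:
   step    t(s)  obj.x    obj.z    obj.vx   obj.vz 
    111  0.2606   +0.299  -0.075  +1.774  -0.835
    223  0.5235   +1.001  -0.405  +3.564  -1.677
    334  0.7840   +2.161  -0.950  +5.338  -2.512


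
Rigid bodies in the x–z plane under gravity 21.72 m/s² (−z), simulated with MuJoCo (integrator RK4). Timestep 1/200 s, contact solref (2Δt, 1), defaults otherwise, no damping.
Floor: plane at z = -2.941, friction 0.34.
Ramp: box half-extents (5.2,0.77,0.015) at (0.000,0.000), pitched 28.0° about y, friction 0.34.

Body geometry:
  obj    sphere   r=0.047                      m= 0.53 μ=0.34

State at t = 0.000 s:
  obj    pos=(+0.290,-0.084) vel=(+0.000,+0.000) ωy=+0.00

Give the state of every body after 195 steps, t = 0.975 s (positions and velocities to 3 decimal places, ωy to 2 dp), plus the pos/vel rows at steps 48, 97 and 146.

State at t = 0.975 s:
  obj    pos=(+3.347,-1.709) vel=(+6.270,-3.334) ωy=+151.08

Key-timestep trajectory:
   step    t(s)  obj.x    obj.z    obj.vx   obj.vz 
     48  0.2400   +0.475  -0.183  +1.544  -0.821
     97  0.4850   +1.047  -0.486  +3.119  -1.659
    146  0.7300   +2.004  -0.995  +4.695  -2.496


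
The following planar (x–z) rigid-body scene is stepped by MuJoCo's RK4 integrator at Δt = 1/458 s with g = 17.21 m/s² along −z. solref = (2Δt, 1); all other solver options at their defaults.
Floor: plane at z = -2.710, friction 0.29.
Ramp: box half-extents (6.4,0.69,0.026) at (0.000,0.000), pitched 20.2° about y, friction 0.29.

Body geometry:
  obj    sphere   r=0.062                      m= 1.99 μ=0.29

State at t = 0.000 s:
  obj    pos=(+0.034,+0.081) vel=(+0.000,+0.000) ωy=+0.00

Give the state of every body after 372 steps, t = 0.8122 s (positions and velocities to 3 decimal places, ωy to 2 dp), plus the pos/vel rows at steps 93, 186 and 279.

State at t = 0.8122 s:
  obj    pos=(+1.348,-0.402) vel=(+3.236,-1.190) ωy=+55.60

Key-timestep trajectory:
   step    t(s)  obj.x    obj.z    obj.vx   obj.vz 
     93  0.2031   +0.116  +0.051  +0.809  -0.298
    186  0.4061   +0.363  -0.040  +1.618  -0.595
    279  0.6092   +0.773  -0.191  +2.427  -0.893


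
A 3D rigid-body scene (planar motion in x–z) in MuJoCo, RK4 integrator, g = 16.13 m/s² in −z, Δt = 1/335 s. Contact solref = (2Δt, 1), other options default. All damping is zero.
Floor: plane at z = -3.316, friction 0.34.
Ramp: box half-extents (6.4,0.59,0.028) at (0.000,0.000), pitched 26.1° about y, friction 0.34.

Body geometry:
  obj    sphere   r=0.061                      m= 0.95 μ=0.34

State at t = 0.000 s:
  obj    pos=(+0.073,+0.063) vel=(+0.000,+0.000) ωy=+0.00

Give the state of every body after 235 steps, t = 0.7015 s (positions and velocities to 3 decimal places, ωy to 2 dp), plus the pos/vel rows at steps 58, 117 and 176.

State at t = 0.7015 s:
  obj    pos=(+1.193,-0.485) vel=(+3.193,-1.564) ωy=+58.28

Key-timestep trajectory:
   step    t(s)  obj.x    obj.z    obj.vx   obj.vz 
     58  0.1731   +0.141  +0.030  +0.788  -0.386
    117  0.3493   +0.351  -0.073  +1.590  -0.779
    176  0.5254   +0.701  -0.245  +2.392  -1.172


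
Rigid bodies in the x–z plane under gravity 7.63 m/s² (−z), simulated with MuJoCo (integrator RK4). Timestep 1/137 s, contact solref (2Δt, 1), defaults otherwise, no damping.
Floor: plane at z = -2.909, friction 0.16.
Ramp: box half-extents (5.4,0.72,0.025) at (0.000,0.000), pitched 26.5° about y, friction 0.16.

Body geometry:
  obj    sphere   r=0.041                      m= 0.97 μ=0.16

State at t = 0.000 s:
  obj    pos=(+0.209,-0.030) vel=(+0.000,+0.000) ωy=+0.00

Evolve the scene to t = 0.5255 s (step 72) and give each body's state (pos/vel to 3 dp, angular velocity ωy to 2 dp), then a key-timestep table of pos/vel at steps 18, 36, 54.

State at t = 0.5255 s:
  obj    pos=(+0.510,-0.180) vel=(+1.144,-0.570) ωy=+31.14

Key-timestep trajectory:
   step    t(s)  obj.x    obj.z    obj.vx   obj.vz 
     18  0.1314   +0.228  -0.040  +0.286  -0.142
     36  0.2628   +0.284  -0.068  +0.572  -0.285
     54  0.3942   +0.378  -0.115  +0.858  -0.428


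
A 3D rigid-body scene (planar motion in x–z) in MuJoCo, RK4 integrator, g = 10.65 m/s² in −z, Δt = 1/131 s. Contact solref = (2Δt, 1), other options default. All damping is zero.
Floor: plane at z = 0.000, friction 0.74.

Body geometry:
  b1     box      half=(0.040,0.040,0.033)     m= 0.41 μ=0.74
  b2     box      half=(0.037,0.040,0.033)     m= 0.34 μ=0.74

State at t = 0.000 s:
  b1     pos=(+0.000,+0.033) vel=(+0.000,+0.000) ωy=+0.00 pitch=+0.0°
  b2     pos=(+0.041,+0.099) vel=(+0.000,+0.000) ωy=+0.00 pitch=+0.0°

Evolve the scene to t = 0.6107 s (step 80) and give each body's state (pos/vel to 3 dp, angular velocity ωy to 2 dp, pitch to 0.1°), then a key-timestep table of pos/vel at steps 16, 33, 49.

State at t = 0.6107 s:
  b1     pos=(+0.000,+0.033) vel=(+0.000,+0.000) ωy=+0.00 pitch=+0.0°
  b2     pos=(+0.081,+0.037) vel=(+0.000,+0.000) ωy=+0.00 pitch=+90.0°

Key-timestep trajectory:
   step    t(s)  b1.x    b1.z    b1.vx   b1.vz   b2.x    b2.z    b2.vx   b2.vz 
     16  0.1221   +0.000  +0.033  +0.000  +0.000   +0.043  +0.099  +0.038  -0.003
     33  0.2519   +0.000  +0.033  -0.001  +0.000   +0.056  +0.095  +0.202  -0.103
     49  0.3740   +0.000  +0.033  +0.000  +0.000   +0.085  +0.033  -0.068  -0.288


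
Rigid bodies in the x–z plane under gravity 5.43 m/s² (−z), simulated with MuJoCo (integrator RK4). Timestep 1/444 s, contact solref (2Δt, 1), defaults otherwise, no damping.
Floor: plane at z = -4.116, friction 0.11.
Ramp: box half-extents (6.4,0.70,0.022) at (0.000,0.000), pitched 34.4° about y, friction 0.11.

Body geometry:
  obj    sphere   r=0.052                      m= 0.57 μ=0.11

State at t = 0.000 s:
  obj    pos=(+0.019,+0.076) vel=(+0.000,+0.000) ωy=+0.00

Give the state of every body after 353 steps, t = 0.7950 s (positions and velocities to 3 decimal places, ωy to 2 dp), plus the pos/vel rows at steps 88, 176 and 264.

State at t = 0.7950 s:
  obj    pos=(+0.693,-0.385) vel=(+1.689,-1.164) ωy=+18.64

Key-timestep trajectory:
   step    t(s)  obj.x    obj.z    obj.vx   obj.vz 
     88  0.1982   +0.062  +0.048  +0.425  -0.289
    176  0.3964   +0.187  -0.039  +0.836  -0.595
    264  0.5946   +0.397  -0.182  +1.265  -0.869


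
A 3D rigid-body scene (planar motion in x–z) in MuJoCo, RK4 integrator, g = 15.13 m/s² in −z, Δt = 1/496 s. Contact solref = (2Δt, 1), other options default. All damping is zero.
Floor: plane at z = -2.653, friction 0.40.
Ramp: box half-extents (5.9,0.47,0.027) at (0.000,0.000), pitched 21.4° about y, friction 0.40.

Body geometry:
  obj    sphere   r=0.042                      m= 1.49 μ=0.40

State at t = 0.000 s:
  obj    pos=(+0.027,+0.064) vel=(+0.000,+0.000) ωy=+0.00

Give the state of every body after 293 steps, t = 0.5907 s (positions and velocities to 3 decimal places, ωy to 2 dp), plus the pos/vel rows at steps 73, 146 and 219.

State at t = 0.5907 s:
  obj    pos=(+0.668,-0.187) vel=(+2.169,-0.850) ωy=+55.46

Key-timestep trajectory:
   step    t(s)  obj.x    obj.z    obj.vx   obj.vz 
     73  0.1472   +0.067  +0.048  +0.540  -0.212
    146  0.2944   +0.186  +0.001  +1.081  -0.424
    219  0.4415   +0.385  -0.077  +1.621  -0.635


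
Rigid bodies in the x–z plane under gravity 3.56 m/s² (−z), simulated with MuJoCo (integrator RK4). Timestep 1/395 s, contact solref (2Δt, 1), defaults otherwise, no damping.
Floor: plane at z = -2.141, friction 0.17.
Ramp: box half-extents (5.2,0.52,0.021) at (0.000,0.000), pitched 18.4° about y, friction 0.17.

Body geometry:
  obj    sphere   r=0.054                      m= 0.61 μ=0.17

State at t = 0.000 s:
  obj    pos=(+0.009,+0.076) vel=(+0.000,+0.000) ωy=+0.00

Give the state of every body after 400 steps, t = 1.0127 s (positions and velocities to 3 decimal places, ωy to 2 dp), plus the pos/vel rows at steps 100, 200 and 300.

State at t = 1.0127 s:
  obj    pos=(+0.400,-0.054) vel=(+0.771,-0.257) ωy=+15.05

Key-timestep trajectory:
   step    t(s)  obj.x    obj.z    obj.vx   obj.vz 
    100  0.2532   +0.033  +0.068  +0.193  -0.064
    200  0.5063   +0.107  +0.044  +0.386  -0.128
    300  0.7595   +0.229  +0.003  +0.578  -0.192


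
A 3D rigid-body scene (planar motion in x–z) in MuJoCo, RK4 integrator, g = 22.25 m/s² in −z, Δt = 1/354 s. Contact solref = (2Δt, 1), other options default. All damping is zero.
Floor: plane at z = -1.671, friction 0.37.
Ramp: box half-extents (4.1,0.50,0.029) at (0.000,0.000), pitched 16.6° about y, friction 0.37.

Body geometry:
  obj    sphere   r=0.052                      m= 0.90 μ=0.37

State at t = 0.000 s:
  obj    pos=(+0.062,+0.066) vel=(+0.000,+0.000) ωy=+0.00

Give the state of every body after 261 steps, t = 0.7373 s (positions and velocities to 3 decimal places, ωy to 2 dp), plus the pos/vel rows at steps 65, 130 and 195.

State at t = 0.7373 s:
  obj    pos=(+1.245,-0.287) vel=(+3.208,-0.956) ωy=+64.37

Key-timestep trajectory:
   step    t(s)  obj.x    obj.z    obj.vx   obj.vz 
     65  0.1836   +0.135  +0.044  +0.799  -0.238
    130  0.3672   +0.355  -0.021  +1.598  -0.476
    195  0.5508   +0.722  -0.131  +2.397  -0.715


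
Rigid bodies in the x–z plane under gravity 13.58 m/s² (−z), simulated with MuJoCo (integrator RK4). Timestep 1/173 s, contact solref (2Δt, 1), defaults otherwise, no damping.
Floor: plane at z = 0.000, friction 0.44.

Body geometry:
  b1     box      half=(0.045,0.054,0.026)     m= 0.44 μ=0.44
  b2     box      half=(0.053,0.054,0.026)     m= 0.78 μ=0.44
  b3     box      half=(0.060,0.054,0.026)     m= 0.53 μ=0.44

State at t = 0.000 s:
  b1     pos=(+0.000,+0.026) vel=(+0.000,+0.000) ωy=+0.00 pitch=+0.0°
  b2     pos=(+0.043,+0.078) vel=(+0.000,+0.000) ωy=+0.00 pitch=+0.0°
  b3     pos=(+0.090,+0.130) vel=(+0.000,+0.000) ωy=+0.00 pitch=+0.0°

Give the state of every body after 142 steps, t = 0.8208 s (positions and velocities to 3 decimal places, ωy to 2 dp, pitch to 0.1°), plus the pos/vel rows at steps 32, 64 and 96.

State at t = 0.8208 s:
  b1     pos=(+0.000,+0.026) vel=(+0.000,+0.000) ωy=+0.00 pitch=+0.0°
  b2     pos=(+0.094,+0.053) vel=(+0.000,+0.000) ωy=+0.00 pitch=+90.0°
  b3     pos=(+0.273,+0.026) vel=(+0.000,+0.000) ωy=+0.00 pitch=+180.0°

Key-timestep trajectory:
   step    t(s)  b1.x    b1.z    b1.vx   b1.vz   b2.x    b2.z    b2.vx   b2.vz   b3.x    b3.z    b3.vx   b3.vz 
     32  0.1850   +0.000  +0.026  -0.001  +0.000   +0.069  +0.064  +0.309  -0.457   +0.142  +0.057  +0.183  +0.073
     64  0.3699   +0.000  +0.026  +0.000  +0.000   +0.103  +0.056  -0.068  -0.021   +0.199  +0.065  +0.218  +0.042
     96  0.5549   +0.000  +0.026  +0.000  +0.000   +0.096  +0.053  +0.031  +0.042   +0.244  +0.055  +0.420  -0.242


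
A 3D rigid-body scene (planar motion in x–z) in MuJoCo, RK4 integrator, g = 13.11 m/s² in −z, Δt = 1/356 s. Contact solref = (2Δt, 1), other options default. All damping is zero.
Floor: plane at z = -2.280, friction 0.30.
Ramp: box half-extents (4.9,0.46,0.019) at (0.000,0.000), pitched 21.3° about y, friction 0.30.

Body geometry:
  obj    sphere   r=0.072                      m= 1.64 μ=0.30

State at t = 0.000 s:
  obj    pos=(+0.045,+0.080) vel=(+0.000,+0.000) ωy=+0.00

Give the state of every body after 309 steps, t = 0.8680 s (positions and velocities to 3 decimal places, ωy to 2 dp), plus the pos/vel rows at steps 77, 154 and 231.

State at t = 0.8680 s:
  obj    pos=(+1.239,-0.385) vel=(+2.751,-1.073) ωy=+41.00

Key-timestep trajectory:
   step    t(s)  obj.x    obj.z    obj.vx   obj.vz 
     77  0.2163   +0.119  +0.051  +0.686  -0.267
    154  0.4326   +0.342  -0.036  +1.371  -0.535
    231  0.6489   +0.712  -0.180  +2.057  -0.802


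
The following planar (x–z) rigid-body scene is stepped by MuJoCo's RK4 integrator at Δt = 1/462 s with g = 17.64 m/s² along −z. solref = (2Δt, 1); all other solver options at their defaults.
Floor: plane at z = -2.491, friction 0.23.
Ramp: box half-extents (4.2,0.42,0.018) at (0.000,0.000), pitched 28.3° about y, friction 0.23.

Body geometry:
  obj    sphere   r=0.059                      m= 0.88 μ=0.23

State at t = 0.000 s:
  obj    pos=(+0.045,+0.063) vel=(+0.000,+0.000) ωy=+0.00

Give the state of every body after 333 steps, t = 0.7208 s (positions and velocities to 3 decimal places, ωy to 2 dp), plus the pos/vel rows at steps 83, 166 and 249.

State at t = 0.7208 s:
  obj    pos=(+1.411,-0.673) vel=(+3.791,-2.041) ωy=+72.97

Key-timestep trajectory:
   step    t(s)  obj.x    obj.z    obj.vx   obj.vz 
     83  0.1797   +0.130  +0.017  +0.945  -0.509
    166  0.3593   +0.385  -0.120  +1.890  -1.018
    249  0.5390   +0.809  -0.348  +2.835  -1.526


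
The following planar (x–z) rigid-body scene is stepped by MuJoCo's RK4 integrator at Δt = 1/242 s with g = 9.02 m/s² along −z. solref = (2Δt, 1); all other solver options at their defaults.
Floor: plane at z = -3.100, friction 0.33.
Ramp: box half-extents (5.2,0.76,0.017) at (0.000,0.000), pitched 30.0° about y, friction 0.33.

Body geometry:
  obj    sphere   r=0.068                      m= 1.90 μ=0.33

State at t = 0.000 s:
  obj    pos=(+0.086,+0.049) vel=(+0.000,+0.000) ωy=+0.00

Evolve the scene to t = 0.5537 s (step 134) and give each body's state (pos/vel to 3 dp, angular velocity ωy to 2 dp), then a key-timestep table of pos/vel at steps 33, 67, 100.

State at t = 0.5537 s:
  obj    pos=(+0.514,-0.198) vel=(+1.545,-0.892) ωy=+26.22

Key-timestep trajectory:
   step    t(s)  obj.x    obj.z    obj.vx   obj.vz 
     33  0.1364   +0.112  +0.034  +0.381  -0.220
     67  0.2769   +0.193  -0.013  +0.772  -0.446
    100  0.4132   +0.324  -0.089  +1.153  -0.666


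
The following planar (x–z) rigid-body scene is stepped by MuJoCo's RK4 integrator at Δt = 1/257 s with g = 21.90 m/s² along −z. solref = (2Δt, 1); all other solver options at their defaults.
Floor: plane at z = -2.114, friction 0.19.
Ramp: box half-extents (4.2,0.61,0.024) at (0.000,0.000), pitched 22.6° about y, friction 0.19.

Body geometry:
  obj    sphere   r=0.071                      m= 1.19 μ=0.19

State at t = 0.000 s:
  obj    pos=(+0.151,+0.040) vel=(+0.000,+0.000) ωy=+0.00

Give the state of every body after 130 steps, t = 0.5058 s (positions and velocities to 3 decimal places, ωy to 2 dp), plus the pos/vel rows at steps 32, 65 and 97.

State at t = 0.5058 s:
  obj    pos=(+0.861,-0.256) vel=(+2.808,-1.169) ωy=+42.81

Key-timestep trajectory:
   step    t(s)  obj.x    obj.z    obj.vx   obj.vz 
     32  0.1245   +0.194  +0.022  +0.691  -0.288
     65  0.2529   +0.329  -0.034  +1.404  -0.584
     97  0.3774   +0.546  -0.125  +2.095  -0.872


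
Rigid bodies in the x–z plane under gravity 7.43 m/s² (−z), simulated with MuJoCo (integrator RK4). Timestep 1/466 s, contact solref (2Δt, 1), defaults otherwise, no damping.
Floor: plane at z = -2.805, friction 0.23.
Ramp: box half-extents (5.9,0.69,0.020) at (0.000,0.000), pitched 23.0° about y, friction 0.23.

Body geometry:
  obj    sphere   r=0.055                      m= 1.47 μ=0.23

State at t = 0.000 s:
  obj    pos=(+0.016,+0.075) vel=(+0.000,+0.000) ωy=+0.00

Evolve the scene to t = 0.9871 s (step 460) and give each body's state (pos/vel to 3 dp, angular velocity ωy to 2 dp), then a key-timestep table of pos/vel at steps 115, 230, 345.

State at t = 0.9871 s:
  obj    pos=(+0.946,-0.320) vel=(+1.884,-0.800) ωy=+37.21

Key-timestep trajectory:
   step    t(s)  obj.x    obj.z    obj.vx   obj.vz 
    115  0.2468   +0.074  +0.050  +0.471  -0.200
    230  0.4936   +0.248  -0.024  +0.942  -0.400
    345  0.7403   +0.539  -0.147  +1.413  -0.600


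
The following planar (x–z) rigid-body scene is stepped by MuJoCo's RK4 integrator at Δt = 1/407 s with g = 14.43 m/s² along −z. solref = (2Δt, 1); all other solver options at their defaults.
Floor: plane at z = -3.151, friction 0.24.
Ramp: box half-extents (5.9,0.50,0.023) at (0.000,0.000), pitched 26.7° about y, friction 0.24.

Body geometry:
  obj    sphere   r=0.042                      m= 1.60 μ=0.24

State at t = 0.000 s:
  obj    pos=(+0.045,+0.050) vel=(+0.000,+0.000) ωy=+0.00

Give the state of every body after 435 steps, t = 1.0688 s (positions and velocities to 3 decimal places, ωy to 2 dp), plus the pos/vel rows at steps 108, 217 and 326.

State at t = 1.0688 s:
  obj    pos=(+2.408,-1.139) vel=(+4.422,-2.224) ωy=+117.84

Key-timestep trajectory:
   step    t(s)  obj.x    obj.z    obj.vx   obj.vz 
    108  0.2654   +0.191  -0.023  +1.098  -0.552
    217  0.5332   +0.633  -0.246  +2.206  -1.110
    326  0.8010   +1.372  -0.617  +3.314  -1.667


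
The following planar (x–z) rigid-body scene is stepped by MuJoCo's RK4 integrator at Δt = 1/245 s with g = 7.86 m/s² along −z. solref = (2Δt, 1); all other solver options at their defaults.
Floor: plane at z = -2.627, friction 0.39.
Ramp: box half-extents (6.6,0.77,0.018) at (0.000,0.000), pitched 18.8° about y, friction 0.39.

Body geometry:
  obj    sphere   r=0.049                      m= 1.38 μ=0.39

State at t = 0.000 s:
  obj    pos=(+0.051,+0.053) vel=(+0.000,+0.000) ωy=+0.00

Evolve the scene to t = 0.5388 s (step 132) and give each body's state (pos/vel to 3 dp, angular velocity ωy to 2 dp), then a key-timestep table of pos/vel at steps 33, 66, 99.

State at t = 0.5388 s:
  obj    pos=(+0.300,-0.031) vel=(+0.923,-0.314) ωy=+19.89

Key-timestep trajectory:
   step    t(s)  obj.x    obj.z    obj.vx   obj.vz 
     33  0.1347   +0.067  +0.048  +0.231  -0.079
     66  0.2694   +0.113  +0.032  +0.461  -0.157
     99  0.4041   +0.191  +0.006  +0.692  -0.236


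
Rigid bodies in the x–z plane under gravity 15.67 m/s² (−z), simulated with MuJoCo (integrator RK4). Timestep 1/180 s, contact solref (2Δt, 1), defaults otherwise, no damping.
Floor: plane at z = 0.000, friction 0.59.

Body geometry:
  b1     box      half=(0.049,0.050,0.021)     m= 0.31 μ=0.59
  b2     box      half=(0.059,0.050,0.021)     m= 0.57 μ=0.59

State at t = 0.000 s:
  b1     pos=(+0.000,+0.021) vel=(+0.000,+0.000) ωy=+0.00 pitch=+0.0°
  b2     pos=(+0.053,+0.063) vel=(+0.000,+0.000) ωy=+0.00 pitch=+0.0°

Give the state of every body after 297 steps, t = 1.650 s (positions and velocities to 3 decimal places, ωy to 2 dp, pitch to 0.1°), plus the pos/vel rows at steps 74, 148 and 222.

State at t = 1.650 s:
  b1     pos=(-0.002,+0.021) vel=(-0.001,+0.000) ωy=+0.00 pitch=+0.0°
  b2     pos=(+0.066,+0.054) vel=(+0.000,-0.001) ωy=-0.03 pitch=+39.7°

Key-timestep trajectory:
   step    t(s)  b1.x    b1.z    b1.vx   b1.vz   b2.x    b2.z    b2.vx   b2.vz 
     74  0.4111   +0.000  +0.021  -0.001  +0.000   +0.065  +0.055  +0.000  -0.001
    148  0.8222   -0.001  +0.021  -0.001  +0.000   +0.065  +0.055  +0.000  -0.001
    222  1.2333   -0.001  +0.021  -0.001  +0.000   +0.066  +0.054  +0.000  -0.001


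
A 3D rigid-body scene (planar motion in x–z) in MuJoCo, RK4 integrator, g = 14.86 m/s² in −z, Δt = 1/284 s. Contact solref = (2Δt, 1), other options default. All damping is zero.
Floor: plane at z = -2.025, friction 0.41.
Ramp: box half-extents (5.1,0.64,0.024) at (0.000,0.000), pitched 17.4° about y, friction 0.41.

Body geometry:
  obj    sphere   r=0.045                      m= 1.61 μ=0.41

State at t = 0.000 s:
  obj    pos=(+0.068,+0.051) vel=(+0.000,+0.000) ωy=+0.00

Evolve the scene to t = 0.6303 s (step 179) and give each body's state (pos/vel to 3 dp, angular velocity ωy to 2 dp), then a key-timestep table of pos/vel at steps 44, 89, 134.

State at t = 0.6303 s:
  obj    pos=(+0.670,-0.138) vel=(+1.909,-0.598) ωy=+44.45

Key-timestep trajectory:
   step    t(s)  obj.x    obj.z    obj.vx   obj.vz 
     44  0.1549   +0.104  +0.040  +0.469  -0.147
     89  0.3134   +0.217  +0.004  +0.949  -0.297
    134  0.4718   +0.405  -0.055  +1.429  -0.448


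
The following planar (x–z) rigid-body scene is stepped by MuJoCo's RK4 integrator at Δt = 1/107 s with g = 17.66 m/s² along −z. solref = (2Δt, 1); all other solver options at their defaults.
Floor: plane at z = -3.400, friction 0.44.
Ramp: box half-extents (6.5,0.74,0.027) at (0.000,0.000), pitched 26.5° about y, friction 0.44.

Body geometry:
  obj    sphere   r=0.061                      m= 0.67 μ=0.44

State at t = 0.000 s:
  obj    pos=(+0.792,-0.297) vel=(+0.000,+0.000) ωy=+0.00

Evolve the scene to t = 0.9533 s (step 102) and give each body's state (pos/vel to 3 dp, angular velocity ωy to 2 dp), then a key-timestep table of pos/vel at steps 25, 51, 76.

State at t = 0.9533 s:
  obj    pos=(+3.081,-1.438) vel=(+4.801,-2.394) ωy=+87.95

Key-timestep trajectory:
   step    t(s)  obj.x    obj.z    obj.vx   obj.vz 
     25  0.2336   +0.930  -0.365  +1.177  -0.587
     51  0.4766   +1.364  -0.582  +2.401  -1.197
     76  0.7103   +2.063  -0.930  +3.577  -1.783


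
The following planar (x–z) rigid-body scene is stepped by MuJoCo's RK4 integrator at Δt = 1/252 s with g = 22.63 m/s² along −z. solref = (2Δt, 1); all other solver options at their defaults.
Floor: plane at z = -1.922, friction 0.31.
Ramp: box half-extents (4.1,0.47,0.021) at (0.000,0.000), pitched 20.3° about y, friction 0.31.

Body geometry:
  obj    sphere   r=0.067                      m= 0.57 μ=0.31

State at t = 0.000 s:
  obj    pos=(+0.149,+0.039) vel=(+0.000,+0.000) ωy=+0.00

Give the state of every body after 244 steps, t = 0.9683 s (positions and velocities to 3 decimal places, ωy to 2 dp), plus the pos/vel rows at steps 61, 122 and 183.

State at t = 0.9683 s:
  obj    pos=(+2.615,-0.873) vel=(+5.093,-1.884) ωy=+81.03

Key-timestep trajectory:
   step    t(s)  obj.x    obj.z    obj.vx   obj.vz 
     61  0.2421   +0.303  -0.018  +1.273  -0.471
    122  0.4841   +0.765  -0.189  +2.546  -0.942
    183  0.7262   +1.536  -0.474  +3.820  -1.413


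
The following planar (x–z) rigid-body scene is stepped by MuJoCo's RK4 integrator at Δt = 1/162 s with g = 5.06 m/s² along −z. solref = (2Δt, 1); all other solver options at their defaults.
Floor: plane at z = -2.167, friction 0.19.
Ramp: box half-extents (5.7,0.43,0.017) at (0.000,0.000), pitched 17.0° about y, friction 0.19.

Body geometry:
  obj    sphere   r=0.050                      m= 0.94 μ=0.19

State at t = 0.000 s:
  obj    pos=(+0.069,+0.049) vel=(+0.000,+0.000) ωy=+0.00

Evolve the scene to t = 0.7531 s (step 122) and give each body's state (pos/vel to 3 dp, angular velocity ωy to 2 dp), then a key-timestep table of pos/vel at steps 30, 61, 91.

State at t = 0.7531 s:
  obj    pos=(+0.356,-0.039) vel=(+0.761,-0.233) ωy=+15.91

Key-timestep trajectory:
   step    t(s)  obj.x    obj.z    obj.vx   obj.vz 
     30  0.1852   +0.086  +0.044  +0.187  -0.057
     61  0.3765   +0.141  +0.027  +0.381  -0.116
     91  0.5617   +0.228  +0.000  +0.568  -0.174


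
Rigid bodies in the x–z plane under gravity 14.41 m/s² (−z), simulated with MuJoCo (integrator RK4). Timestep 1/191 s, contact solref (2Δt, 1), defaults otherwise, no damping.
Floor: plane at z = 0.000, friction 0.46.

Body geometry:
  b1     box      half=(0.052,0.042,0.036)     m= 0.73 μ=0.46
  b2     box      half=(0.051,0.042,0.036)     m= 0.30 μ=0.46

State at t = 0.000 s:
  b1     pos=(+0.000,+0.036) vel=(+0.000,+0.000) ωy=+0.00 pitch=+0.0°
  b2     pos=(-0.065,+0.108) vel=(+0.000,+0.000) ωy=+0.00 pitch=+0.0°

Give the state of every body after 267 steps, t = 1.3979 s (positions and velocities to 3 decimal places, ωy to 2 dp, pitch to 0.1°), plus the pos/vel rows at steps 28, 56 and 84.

State at t = 1.3979 s:
  b1     pos=(+0.000,+0.036) vel=(+0.000,+0.000) ωy=+0.00 pitch=+0.0°
  b2     pos=(-0.117,+0.051) vel=(+0.000,+0.000) ωy=+0.00 pitch=-90.0°

Key-timestep trajectory:
   step    t(s)  b1.x    b1.z    b1.vx   b1.vz   b2.x    b2.z    b2.vx   b2.vz 
     28  0.1466   +0.000  +0.036  +0.000  +0.000   -0.091  +0.080  -0.298  -0.709
     56  0.2932   +0.000  +0.036  +0.000  +0.000   -0.135  +0.060  -0.043  +0.017
     84  0.4398   +0.000  +0.036  +0.000  +0.000   -0.114  +0.052  +0.055  +0.077


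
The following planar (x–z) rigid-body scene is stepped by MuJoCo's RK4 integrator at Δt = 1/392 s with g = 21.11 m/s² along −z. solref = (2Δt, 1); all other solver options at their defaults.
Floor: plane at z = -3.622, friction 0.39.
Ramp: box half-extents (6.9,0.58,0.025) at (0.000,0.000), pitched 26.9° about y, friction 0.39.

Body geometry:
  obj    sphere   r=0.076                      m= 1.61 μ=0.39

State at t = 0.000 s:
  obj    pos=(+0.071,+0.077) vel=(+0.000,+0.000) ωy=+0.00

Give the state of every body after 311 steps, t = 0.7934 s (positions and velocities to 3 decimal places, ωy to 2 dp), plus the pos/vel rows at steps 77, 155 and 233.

State at t = 0.7934 s:
  obj    pos=(+1.986,-0.894) vel=(+4.827,-2.449) ωy=+71.21

Key-timestep trajectory:
   step    t(s)  obj.x    obj.z    obj.vx   obj.vz 
     77  0.1964   +0.188  +0.018  +1.195  -0.606
    155  0.3954   +0.547  -0.164  +2.406  -1.221
    233  0.5944   +1.146  -0.468  +3.616  -1.835


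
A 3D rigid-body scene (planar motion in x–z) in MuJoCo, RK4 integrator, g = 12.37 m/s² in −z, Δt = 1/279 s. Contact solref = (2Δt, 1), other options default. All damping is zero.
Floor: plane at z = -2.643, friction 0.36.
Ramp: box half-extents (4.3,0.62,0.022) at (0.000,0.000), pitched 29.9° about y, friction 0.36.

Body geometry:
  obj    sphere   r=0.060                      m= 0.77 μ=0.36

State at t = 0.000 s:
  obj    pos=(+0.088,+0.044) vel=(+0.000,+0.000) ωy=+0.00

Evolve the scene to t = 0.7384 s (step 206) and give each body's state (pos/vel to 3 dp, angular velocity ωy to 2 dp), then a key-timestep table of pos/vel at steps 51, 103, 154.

State at t = 0.7384 s:
  obj    pos=(+1.129,-0.555) vel=(+2.819,-1.621) ωy=+54.19

Key-timestep trajectory:
   step    t(s)  obj.x    obj.z    obj.vx   obj.vz 
     51  0.1828   +0.152  +0.007  +0.698  -0.401
    103  0.3692   +0.348  -0.106  +1.410  -0.811
    154  0.5520   +0.670  -0.291  +2.108  -1.212


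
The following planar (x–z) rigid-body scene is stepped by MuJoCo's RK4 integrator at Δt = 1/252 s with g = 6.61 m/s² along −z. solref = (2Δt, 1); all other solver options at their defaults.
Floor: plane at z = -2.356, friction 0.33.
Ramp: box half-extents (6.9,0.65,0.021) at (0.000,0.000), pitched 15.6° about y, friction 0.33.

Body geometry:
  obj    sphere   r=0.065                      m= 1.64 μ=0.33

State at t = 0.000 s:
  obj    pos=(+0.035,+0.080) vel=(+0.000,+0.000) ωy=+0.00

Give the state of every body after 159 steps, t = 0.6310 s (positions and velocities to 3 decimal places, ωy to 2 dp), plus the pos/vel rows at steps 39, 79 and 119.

State at t = 0.6310 s:
  obj    pos=(+0.278,+0.012) vel=(+0.772,-0.215) ωy=+12.32

Key-timestep trajectory:
   step    t(s)  obj.x    obj.z    obj.vx   obj.vz 
     39  0.1548   +0.050  +0.075  +0.189  -0.053
     79  0.3135   +0.095  +0.063  +0.383  -0.107
    119  0.4722   +0.171  +0.041  +0.578  -0.161


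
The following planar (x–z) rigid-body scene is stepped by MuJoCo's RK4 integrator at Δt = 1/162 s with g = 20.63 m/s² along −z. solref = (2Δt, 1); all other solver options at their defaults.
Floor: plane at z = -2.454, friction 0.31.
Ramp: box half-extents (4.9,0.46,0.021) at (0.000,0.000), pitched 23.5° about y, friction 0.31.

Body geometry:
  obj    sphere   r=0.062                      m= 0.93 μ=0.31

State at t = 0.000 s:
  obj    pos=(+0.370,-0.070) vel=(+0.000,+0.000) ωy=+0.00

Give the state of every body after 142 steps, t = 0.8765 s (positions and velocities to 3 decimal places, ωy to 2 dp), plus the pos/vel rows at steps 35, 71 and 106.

State at t = 0.8765 s:
  obj    pos=(+2.440,-0.970) vel=(+4.723,-2.054) ωy=+83.05

Key-timestep trajectory:
   step    t(s)  obj.x    obj.z    obj.vx   obj.vz 
     35  0.2160   +0.496  -0.125  +1.164  -0.506
     71  0.4383   +0.888  -0.295  +2.362  -1.027
    106  0.6543   +1.524  -0.572  +3.526  -1.533
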